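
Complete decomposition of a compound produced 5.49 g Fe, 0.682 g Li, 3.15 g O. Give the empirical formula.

FeLiO2

n(Fe) = 5.49/55.85 = 0.0983, n(Li) = 0.682/6.94 = 0.09827, n(O) = 3.15/16.00 = 0.1969
Divide by the smallest (0.09827 mol Li): Fe 1.000, Li 1.000, O 2.003
≈ 1:1:2 → FeLiO2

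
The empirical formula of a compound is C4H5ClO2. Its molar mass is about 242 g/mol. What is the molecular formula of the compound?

C8H10Cl2O4

Empirical-formula mass = 120.53 g/mol
n = 242 / 120.53 = 2.01 ≈ 2
Molecular formula = (C4H5ClO2)2 = C8H10Cl2O4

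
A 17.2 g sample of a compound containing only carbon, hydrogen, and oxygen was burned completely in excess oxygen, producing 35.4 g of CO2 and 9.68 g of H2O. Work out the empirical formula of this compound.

C6H8O3

mol C = 35.4 / 44.01 = 0.8044; mass C = 0.8044 × 12.01 = 9.660 g
mol H = 2 × (9.68 / 18.02) = 1.074; mass H = 1.074 × 1.008 = 1.083 g
mass O = 17.2 − (10.74) = 6.457 g → mol O = 0.4035
Divide by the smallest (0.4035 mol O): C 1.993, H 2.662, O 1.000
Scaling by 3: C 5.98, H 7.99, O 3.00 → C6H8O3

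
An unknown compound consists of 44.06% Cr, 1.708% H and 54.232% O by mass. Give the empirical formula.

CrH2O4

Assume 100 g: 44.06 g Cr, 1.708 g H, 54.232 g O.
Moles — Cr: 44.06 / 52.00 = 0.8473 mol; H: 1.708 / 1.008 = 1.694 mol; O: 54.232 / 16.00 = 3.389 mol
Divide by the smallest (0.8473 mol Cr): Cr 1.000, H 2.000, O 4.000
→ CrH2O4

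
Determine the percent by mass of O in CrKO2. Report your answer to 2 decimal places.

26.00%

Molar mass = 1(52.00) + 1(39.10) + 2(16.00) = 123.100 g/mol
Mass of O per mole = 2 × 16.00 = 32.000 g
% O = 32.000 / 123.100 × 100 = 26.00%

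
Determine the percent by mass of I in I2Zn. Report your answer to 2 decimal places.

Molar mass = 2(126.90) + 1(65.38) = 319.180 g/mol
Mass of I per mole = 2 × 126.90 = 253.800 g
% I = 253.800 / 319.180 × 100 = 79.52%

79.52%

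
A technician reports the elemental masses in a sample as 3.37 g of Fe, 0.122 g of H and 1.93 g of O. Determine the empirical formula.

FeH2O2

Moles — Fe: 3.37 / 55.85 = 0.06034 mol; H: 0.122 / 1.008 = 0.121 mol; O: 1.93 / 16.00 = 0.1206 mol
Ratios (÷ 0.06034): Fe 1.000, H 2.006, O 1.999
Ratio ≈ 1:2:2, so the empirical formula is FeH2O2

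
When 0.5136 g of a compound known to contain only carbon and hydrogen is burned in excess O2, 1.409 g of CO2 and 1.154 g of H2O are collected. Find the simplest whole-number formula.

CH4

mol C = 1.409 / 44.01 = 0.03202; mass C = 0.03202 × 12.01 = 0.3845 g
mol H = 2 × (1.154 / 18.02) = 0.1281; mass H = 0.1281 × 1.008 = 0.1291 g
Smallest is C at 0.03202 mol; normalising gives C 1.000, H 4.001
≈ 1:4 → CH4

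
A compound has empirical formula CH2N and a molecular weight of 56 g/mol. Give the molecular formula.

Empirical-formula mass = 28.04 g/mol
n = 56 / 28.04 = 2.00 ≈ 2
Molecular formula = (CH2N)2 = C2H4N2

C2H4N2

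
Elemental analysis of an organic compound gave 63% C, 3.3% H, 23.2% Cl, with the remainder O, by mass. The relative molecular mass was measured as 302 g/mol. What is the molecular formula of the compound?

C16H10Cl2O2

Assume 100 g: 63 g C, 3.3 g H, 23.2 g Cl, 10.5 g O.
Moles — C: 63 / 12.01 = 5.246 mol; H: 3.3 / 1.008 = 3.274 mol; Cl: 23.2 / 35.45 = 0.6544 mol; O: 10.5 / 16.00 = 0.6562 mol
Divide by the smallest (0.6544 mol Cl): C 8.015, H 5.002, Cl 1.000, O 1.003
→ C8H5ClO
Empirical-formula mass = 152.57 g/mol
n = 302 / 152.57 = 1.98 ≈ 2
Molecular formula = (C8H5ClO)×2 = C16H10Cl2O2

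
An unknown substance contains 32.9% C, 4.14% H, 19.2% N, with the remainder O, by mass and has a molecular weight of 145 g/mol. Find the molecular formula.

Assume 100 g: 32.9 g C, 4.14 g H, 19.2 g N, 43.76 g O.
n(C) = 32.9/12.01 = 2.739, n(H) = 4.14/1.008 = 4.107, n(N) = 19.2/14.01 = 1.37, n(O) = 43.76/16.00 = 2.735
Ratios (÷ 1.37): C 1.999, H 2.997, N 1.000, O 1.996
≈ 2:3:1:2 → C2H3NO2
Empirical-formula mass = 73.05 g/mol
n = 145 / 73.05 = 1.98 ≈ 2
Molecular formula = (C2H3NO2)×2 = C4H6N2O4

C4H6N2O4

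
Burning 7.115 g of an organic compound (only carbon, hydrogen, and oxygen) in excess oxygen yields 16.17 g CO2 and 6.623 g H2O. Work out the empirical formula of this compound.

mol C = 16.17 / 44.01 = 0.3674; mass C = 0.3674 × 12.01 = 4.413 g
mol H = 2 × (6.623 / 18.02) = 0.7351; mass H = 0.7351 × 1.008 = 0.7410 g
mass O = 7.115 − (5.154) = 1.961 g → mol O = 0.1226
Ratios (÷ 0.1226): C 2.997, H 5.996, O 1.000
≈ 3:6:1 → C3H6O

C3H6O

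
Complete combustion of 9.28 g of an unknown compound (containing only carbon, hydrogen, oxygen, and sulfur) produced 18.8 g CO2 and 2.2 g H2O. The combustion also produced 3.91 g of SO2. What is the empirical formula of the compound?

C7H4O2S

mol C = 18.8 / 44.01 = 0.4272; mass C = 0.4272 × 12.01 = 5.130 g
mol H = 2 × (2.2 / 18.02) = 0.2442; mass H = 0.2442 × 1.008 = 0.2461 g
mol S = 3.91 / 64.07 = 0.06103; mass S = 1.957 g
mass O = 9.28 − (7.334) = 1.946 g → mol O = 0.1216
Smallest is S at 0.06103 mol; normalising gives C 7.000, H 4.001, O 1.993, S 1.000
≈ 7:4:2:1 → C7H4O2S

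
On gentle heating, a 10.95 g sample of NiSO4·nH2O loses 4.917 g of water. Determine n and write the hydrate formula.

NiSO4·7H2O

Mass of anhydrous NiSO4 = 10.95 − 4.917 = 6.033 g
mol H2O = 4.917 / 18.02 = 0.2729
Molar mass of NiSO4 = 154.76 g/mol → mol NiSO4 = 6.033 / 154.76 = 0.03898
n = 0.2729 / 0.03898 = 7.00 ≈ 7 → NiSO4·7H2O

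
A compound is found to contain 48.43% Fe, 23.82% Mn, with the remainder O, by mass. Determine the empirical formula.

Assume 100 g: 48.43 g Fe, 23.82 g Mn, 27.75 g O.
Moles — Fe: 48.43 / 55.85 = 0.8671 mol; Mn: 23.82 / 54.94 = 0.4336 mol; O: 27.75 / 16.00 = 1.734 mol
Divide by the smallest (0.4336 mol Mn): Fe 2.000, Mn 1.000, O 4.000
≈ 2:1:4 → Fe2MnO4

Fe2MnO4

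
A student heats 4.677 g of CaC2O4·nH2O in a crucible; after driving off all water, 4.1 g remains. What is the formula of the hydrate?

Mass of water lost = 4.677 − 4.1 = 0.577 g → 0.577 / 18.02 = 0.03202 mol H2O
Molar mass of CaC2O4 = 128.10 g/mol → mol CaC2O4 = 4.1 / 128.10 = 0.03201
n = 0.03202 / 0.03201 = 1.00 ≈ 1 → CaC2O4·H2O

CaC2O4·H2O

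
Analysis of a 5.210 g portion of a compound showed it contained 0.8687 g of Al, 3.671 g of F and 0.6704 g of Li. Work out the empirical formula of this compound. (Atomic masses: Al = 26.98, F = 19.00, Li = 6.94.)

AlF6Li3

n(Al) = 0.8687/26.98 = 0.0322, n(F) = 3.671/19.00 = 0.1932, n(Li) = 0.6704/6.94 = 0.0966
Ratios (÷ 0.0322): Al 1.000, F 6.001, Li 3.000
→ AlF6Li3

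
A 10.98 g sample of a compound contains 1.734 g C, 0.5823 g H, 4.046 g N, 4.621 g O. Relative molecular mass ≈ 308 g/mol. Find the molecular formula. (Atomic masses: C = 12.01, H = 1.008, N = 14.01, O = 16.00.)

C4H16N8O8

C: 1.734 g ÷ 12.01 g/mol = 0.1444 mol
H: 0.5823 g ÷ 1.008 g/mol = 0.5777 mol
N: 4.046 g ÷ 14.01 g/mol = 0.2888 mol
O: 4.621 g ÷ 16.00 g/mol = 0.2888 mol
Smallest is C at 0.1444 mol; normalising gives C 1.000, H 4.001, N 2.000, O 2.000
Ratio ≈ 1:4:2:2, so the empirical formula is CH4N2O2
Empirical-formula mass = 76.06 g/mol
n = 308 / 76.06 = 4.05 ≈ 4
Molecular formula = (CH4N2O2)×4 = C4H16N8O8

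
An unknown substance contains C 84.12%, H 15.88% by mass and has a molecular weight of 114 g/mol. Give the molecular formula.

C8H18

Assume 100 g: 84.12 g C, 15.88 g H.
Moles — C: 84.12 / 12.01 = 7.004 mol; H: 15.88 / 1.008 = 15.75 mol
Divide by the smallest (7.004 mol C): C 1.000, H 2.249
×4: C 4.00, H 9.00 → C4H9
Empirical-formula mass = 57.11 g/mol
n = 114 / 57.11 = 2.00 ≈ 2
Molecular formula = (C4H9)×2 = C8H18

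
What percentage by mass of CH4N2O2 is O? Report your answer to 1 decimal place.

42.1%

Molar mass = 1(12.01) + 4(1.008) + 2(14.01) + 2(16.00) = 76.062 g/mol
Mass of O per mole = 2 × 16.00 = 32.000 g
% O = 32.000 / 76.062 × 100 = 42.1%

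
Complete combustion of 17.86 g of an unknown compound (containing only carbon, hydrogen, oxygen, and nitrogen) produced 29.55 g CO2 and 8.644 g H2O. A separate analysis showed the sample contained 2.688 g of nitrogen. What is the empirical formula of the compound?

C7H10N2O4

mol C = 29.55 / 44.01 = 0.6714; mass C = 0.6714 × 12.01 = 8.064 g
mol H = 2 × (8.644 / 18.02) = 0.9594; mass H = 0.9594 × 1.008 = 0.9671 g
mol N = 2.688 / 14.01 = 0.1919
mass O = 17.86 − (11.72) = 6.141 g → mol O = 0.3838
Smallest is N at 0.1919 mol; normalising gives C 3.500, H 5.000, N 1.000, O 2.000
Multiply by 2: C 7.00, H 10.00, N 2.00, O 4.00 → C7H10N2O4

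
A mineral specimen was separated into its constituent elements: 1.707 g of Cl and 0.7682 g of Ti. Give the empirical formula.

n(Cl) = 1.707/35.45 = 0.04815, n(Ti) = 0.7682/47.87 = 0.01605
Divide by the smallest (0.01605 mol Ti): Cl 3.001, Ti 1.000
→ Cl3Ti

Cl3Ti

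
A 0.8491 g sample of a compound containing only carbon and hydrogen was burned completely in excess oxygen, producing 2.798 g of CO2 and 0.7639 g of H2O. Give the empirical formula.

C3H4

mol C = 2.798 / 44.01 = 0.06358; mass C = 0.06358 × 12.01 = 0.7636 g
mol H = 2 × (0.7639 / 18.02) = 0.08478; mass H = 0.08478 × 1.008 = 0.08546 g
Smallest is C at 0.06358 mol; normalising gives C 1.000, H 1.334
Scaling by 3: C 3.00, H 4.00 → C3H4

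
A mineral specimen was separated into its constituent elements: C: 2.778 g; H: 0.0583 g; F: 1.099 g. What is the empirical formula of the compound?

C4HF

Moles — C: 2.778 / 12.01 = 0.2313 mol; H: 0.0583 / 1.008 = 0.05784 mol; F: 1.099 / 19.00 = 0.05784 mol
Divide by the smallest (0.05784 mol H): C 3.999, H 1.000, F 1.000
≈ 4:1:1 → C4HF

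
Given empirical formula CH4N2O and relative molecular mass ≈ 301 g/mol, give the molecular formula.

C5H20N10O5

Empirical-formula mass = 60.06 g/mol
n = 301 / 60.06 = 5.01 ≈ 5
Molecular formula = (CH4N2O)5 = C5H20N10O5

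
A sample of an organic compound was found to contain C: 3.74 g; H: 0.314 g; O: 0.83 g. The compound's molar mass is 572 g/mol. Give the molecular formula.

C36H36O6

n(C) = 3.74/12.01 = 0.3114, n(H) = 0.314/1.008 = 0.3115, n(O) = 0.83/16.00 = 0.05187
Divide by the smallest (0.05187 mol O): C 6.003, H 6.005, O 1.000
→ C6H6O
Empirical-formula mass = 94.11 g/mol
n = 572 / 94.11 = 6.08 ≈ 6
Molecular formula = (C6H6O)×6 = C36H36O6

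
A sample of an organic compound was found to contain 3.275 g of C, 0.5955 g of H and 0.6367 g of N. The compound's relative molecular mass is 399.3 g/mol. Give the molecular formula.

n(C) = 3.275/12.01 = 0.2727, n(H) = 0.5955/1.008 = 0.5908, n(N) = 0.6367/14.01 = 0.04545
Divide by the smallest (0.04545 mol N): C 6.000, H 12.999, N 1.000
≈ 6:13:1 → C6H13N
Empirical-formula mass = 99.17 g/mol
n = 399.3 / 99.17 = 4.03 ≈ 4
Molecular formula = (C6H13N)×4 = C24H52N4

C24H52N4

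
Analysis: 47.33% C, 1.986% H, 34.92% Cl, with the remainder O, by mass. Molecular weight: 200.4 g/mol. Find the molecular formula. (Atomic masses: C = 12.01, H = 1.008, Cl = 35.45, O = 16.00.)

Assume 100 g: 47.33 g C, 1.986 g H, 34.92 g Cl, 15.764 g O.
n(C) = 47.33/12.01 = 3.941, n(H) = 1.986/1.008 = 1.97, n(Cl) = 34.92/35.45 = 0.985, n(O) = 15.764/16.00 = 0.9852
Divide by the smallest (0.985 mol Cl): C 4.001, H 2.000, Cl 1.000, O 1.000
Ratio ≈ 4:2:1:1, so the empirical formula is C4H2ClO
Empirical-formula mass = 101.51 g/mol
n = 200.4 / 101.51 = 1.97 ≈ 2
Molecular formula = (C4H2ClO)×2 = C8H4Cl2O2

C8H4Cl2O2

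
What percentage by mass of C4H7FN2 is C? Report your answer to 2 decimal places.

47.04%

Molar mass = 4(12.01) + 7(1.008) + 1(19.00) + 2(14.01) = 102.116 g/mol
Mass of C per mole = 4 × 12.01 = 48.040 g
% C = 48.040 / 102.116 × 100 = 47.04%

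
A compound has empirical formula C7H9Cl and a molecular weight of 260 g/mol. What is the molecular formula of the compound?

Empirical-formula mass = 128.59 g/mol
n = 260 / 128.59 = 2.02 ≈ 2
Molecular formula = (C7H9Cl)2 = C14H18Cl2

C14H18Cl2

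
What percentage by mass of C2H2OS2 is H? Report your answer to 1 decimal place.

Molar mass = 2(12.01) + 2(1.008) + 1(16.00) + 2(32.07) = 106.176 g/mol
Mass of H per mole = 2 × 1.008 = 2.016 g
% H = 2.016 / 106.176 × 100 = 1.9%

1.9%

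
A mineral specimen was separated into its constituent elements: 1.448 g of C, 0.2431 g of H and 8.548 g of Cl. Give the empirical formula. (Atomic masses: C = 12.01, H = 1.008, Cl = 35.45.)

n(C) = 1.448/12.01 = 0.1206, n(H) = 0.2431/1.008 = 0.2412, n(Cl) = 8.548/35.45 = 0.2411
Ratios (÷ 0.1206): C 1.000, H 2.000, Cl 2.000
Ratio ≈ 1:2:2, so the empirical formula is CH2Cl2

CH2Cl2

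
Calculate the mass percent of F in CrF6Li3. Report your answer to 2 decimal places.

Molar mass = 1(52.00) + 6(19.00) + 3(6.94) = 186.820 g/mol
Mass of F per mole = 6 × 19.00 = 114.000 g
% F = 114.000 / 186.820 × 100 = 61.02%

61.02%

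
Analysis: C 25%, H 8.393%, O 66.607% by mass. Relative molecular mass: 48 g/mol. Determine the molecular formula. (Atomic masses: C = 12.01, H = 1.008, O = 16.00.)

CH4O2

Assume 100 g: 25 g C, 8.393 g H, 66.607 g O.
n(C) = 25/12.01 = 2.082, n(H) = 8.393/1.008 = 8.326, n(O) = 66.607/16.00 = 4.163
Divide by the smallest (2.082 mol C): C 1.000, H 4.000, O 2.000
Ratio ≈ 1:4:2, so the empirical formula is CH4O2
Empirical-formula mass = 48.04 g/mol
n = 48 / 48.04 = 1.00 ≈ 1
Molecular formula = empirical formula = CH4O2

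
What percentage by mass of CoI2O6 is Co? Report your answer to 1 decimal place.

Molar mass = 1(58.93) + 2(126.90) + 6(16.00) = 408.730 g/mol
Mass of Co per mole = 1 × 58.93 = 58.930 g
% Co = 58.930 / 408.730 × 100 = 14.4%

14.4%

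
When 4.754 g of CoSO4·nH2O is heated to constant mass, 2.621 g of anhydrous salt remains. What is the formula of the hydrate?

Mass of water lost = 4.754 − 2.621 = 2.133 g → 2.133 / 18.02 = 0.1184 mol H2O
Molar mass of CoSO4 = 155.00 g/mol → mol CoSO4 = 2.621 / 155.00 = 0.01691
n = 0.1184 / 0.01691 = 7.00 ≈ 7 → CoSO4·7H2O

CoSO4·7H2O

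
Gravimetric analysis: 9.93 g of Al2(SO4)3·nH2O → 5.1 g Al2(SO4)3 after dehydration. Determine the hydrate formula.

Al2(SO4)3·18H2O

Mass of water lost = 9.93 − 5.1 = 4.83 g → 4.83 / 18.02 = 0.268 mol H2O
Molar mass of Al2(SO4)3 = 342.17 g/mol → mol Al2(SO4)3 = 5.1 / 342.17 = 0.0149
n = 0.268 / 0.0149 = 17.98 ≈ 18 → Al2(SO4)3·18H2O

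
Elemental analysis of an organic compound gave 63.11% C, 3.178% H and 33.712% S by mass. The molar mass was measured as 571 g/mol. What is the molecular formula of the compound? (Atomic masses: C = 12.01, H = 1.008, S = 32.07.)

Assume 100 g: 63.11 g C, 3.178 g H, 33.712 g S.
n(C) = 63.11/12.01 = 5.255, n(H) = 3.178/1.008 = 3.153, n(S) = 33.712/32.07 = 1.051
Divide by the smallest (1.051 mol S): C 4.999, H 2.999, S 1.000
→ C5H3S
Empirical-formula mass = 95.14 g/mol
n = 571 / 95.14 = 6.00 ≈ 6
Molecular formula = (C5H3S)×6 = C30H18S6

C30H18S6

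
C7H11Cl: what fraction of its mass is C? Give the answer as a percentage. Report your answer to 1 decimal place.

Molar mass = 7(12.01) + 11(1.008) + 1(35.45) = 130.608 g/mol
Mass of C per mole = 7 × 12.01 = 84.070 g
% C = 84.070 / 130.608 × 100 = 64.4%

64.4%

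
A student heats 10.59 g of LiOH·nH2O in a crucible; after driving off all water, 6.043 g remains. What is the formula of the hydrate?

Mass of water lost = 10.59 − 6.043 = 4.547 g → 4.547 / 18.02 = 0.2523 mol H2O
Molar mass of LiOH = 23.95 g/mol → mol LiOH = 6.043 / 23.95 = 0.2523
n = 0.2523 / 0.2523 = 1.00 ≈ 1 → LiOH·H2O

LiOH·H2O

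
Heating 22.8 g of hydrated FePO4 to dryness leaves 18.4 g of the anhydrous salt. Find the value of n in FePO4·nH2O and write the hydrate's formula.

FePO4·2H2O

Mass of water lost = 22.8 − 18.4 = 4.4 g → 4.4 / 18.02 = 0.2442 mol H2O
Molar mass of FePO4 = 150.82 g/mol → mol FePO4 = 18.4 / 150.82 = 0.122
n = 0.2442 / 0.122 = 2.00 ≈ 2 → FePO4·2H2O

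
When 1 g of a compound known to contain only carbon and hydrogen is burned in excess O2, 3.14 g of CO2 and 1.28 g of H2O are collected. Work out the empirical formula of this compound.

CH2

mol C = 3.14 / 44.01 = 0.07135; mass C = 0.07135 × 12.01 = 0.8569 g
mol H = 2 × (1.28 / 18.02) = 0.1421; mass H = 0.1421 × 1.008 = 0.1432 g
Divide by the smallest (0.07135 mol C): C 1.000, H 1.991
Ratio ≈ 1:2, so the empirical formula is CH2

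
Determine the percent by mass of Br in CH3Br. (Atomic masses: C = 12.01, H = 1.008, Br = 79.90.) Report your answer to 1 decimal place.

84.2%

Molar mass = 1(12.01) + 3(1.008) + 1(79.90) = 94.934 g/mol
Mass of Br per mole = 1 × 79.90 = 79.900 g
% Br = 79.900 / 94.934 × 100 = 84.2%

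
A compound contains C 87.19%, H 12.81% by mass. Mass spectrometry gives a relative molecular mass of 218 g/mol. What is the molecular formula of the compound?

C16H28

Assume 100 g: 87.19 g C, 12.81 g H.
n(C) = 87.19/12.01 = 7.26, n(H) = 12.81/1.008 = 12.71
Ratios (÷ 7.26): C 1.000, H 1.751
Scaling by 4: C 4.00, H 7.00 → C4H7
Empirical-formula mass = 55.10 g/mol
n = 218 / 55.10 = 3.96 ≈ 4
Molecular formula = (C4H7)×4 = C16H28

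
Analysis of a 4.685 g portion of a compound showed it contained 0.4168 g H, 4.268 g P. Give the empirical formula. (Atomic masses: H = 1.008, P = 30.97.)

H: 0.4168 g ÷ 1.008 g/mol = 0.4135 mol
P: 4.268 g ÷ 30.97 g/mol = 0.1378 mol
Ratios (÷ 0.1378): H 3.000, P 1.000
Ratio ≈ 3:1, so the empirical formula is H3P

H3P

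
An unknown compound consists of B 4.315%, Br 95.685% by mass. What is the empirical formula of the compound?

Assume 100 g: 4.315 g B, 95.685 g Br.
Moles — B: 4.315 / 10.81 = 0.3992 mol; Br: 95.685 / 79.90 = 1.198 mol
Divide by the smallest (0.3992 mol B): B 1.000, Br 3.000
Ratio ≈ 1:3, so the empirical formula is BBr3

BBr3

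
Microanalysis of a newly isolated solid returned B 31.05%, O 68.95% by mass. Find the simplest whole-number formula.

Assume 100 g: 31.05 g B, 68.95 g O.
Moles — B: 31.05 / 10.81 = 2.872 mol; O: 68.95 / 16.00 = 4.309 mol
Ratios (÷ 2.872): B 1.000, O 1.500
Multiply by 2: B 2.00, O 3.00 → B2O3

B2O3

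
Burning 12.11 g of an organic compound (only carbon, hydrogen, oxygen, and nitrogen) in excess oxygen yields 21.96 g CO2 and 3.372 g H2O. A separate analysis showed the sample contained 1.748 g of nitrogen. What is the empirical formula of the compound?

mol C = 21.96 / 44.01 = 0.4990; mass C = 0.4990 × 12.01 = 5.993 g
mol H = 2 × (3.372 / 18.02) = 0.3743; mass H = 0.3743 × 1.008 = 0.3772 g
mol N = 1.748 / 14.01 = 0.1248
mass O = 12.11 − (8.118) = 3.992 g → mol O = 0.2495
Smallest is N at 0.1248 mol; normalising gives C 3.999, H 3.000, N 1.000, O 2.000
→ C4H3NO2

C4H3NO2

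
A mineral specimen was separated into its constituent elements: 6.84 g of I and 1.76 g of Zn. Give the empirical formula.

n(I) = 6.84/126.90 = 0.0539, n(Zn) = 1.76/65.38 = 0.02692
Smallest is Zn at 0.02692 mol; normalising gives I 2.002, Zn 1.000
→ I2Zn

I2Zn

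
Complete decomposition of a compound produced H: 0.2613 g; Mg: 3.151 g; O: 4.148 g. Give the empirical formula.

H2MgO2

n(H) = 0.2613/1.008 = 0.2592, n(Mg) = 3.151/24.31 = 0.1296, n(O) = 4.148/16.00 = 0.2592
Ratios (÷ 0.1296): H 2.000, Mg 1.000, O 2.000
≈ 2:1:2 → H2MgO2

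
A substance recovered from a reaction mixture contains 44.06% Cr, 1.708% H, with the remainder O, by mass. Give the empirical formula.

Assume 100 g: 44.06 g Cr, 1.708 g H, 54.232 g O.
n(Cr) = 44.06/52.00 = 0.8473, n(H) = 1.708/1.008 = 1.694, n(O) = 54.232/16.00 = 3.389
Ratios (÷ 0.8473): Cr 1.000, H 2.000, O 4.000
Ratio ≈ 1:2:4, so the empirical formula is CrH2O4

CrH2O4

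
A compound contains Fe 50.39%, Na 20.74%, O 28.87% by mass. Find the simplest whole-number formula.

FeNaO2

Assume 100 g: 50.39 g Fe, 20.74 g Na, 28.87 g O.
Fe: 50.39 g ÷ 55.85 g/mol = 0.9022 mol
Na: 20.74 g ÷ 22.99 g/mol = 0.9021 mol
O: 28.87 g ÷ 16.00 g/mol = 1.804 mol
Divide by the smallest (0.9021 mol Na): Fe 1.000, Na 1.000, O 2.000
→ FeNaO2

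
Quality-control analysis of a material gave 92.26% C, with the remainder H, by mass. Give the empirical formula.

Assume 100 g: 92.26 g C, 7.74 g H.
Moles — C: 92.26 / 12.01 = 7.682 mol; H: 7.74 / 1.008 = 7.679 mol
Smallest is H at 7.679 mol; normalising gives C 1.000, H 1.000
Ratio ≈ 1:1, so the empirical formula is CH

CH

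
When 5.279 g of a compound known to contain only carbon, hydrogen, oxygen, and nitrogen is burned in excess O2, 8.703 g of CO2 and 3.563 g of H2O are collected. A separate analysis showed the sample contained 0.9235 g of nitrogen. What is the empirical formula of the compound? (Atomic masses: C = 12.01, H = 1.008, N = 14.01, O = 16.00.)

C6H12N2O3

mol C = 8.703 / 44.01 = 0.1978; mass C = 0.1978 × 12.01 = 2.375 g
mol H = 2 × (3.563 / 18.02) = 0.3954; mass H = 0.3954 × 1.008 = 0.3986 g
mol N = 0.9235 / 14.01 = 0.06592
mass O = 5.279 − (3.697) = 1.582 g → mol O = 0.09887
Ratios (÷ 0.06592): C 3.000, H 5.999, N 1.000, O 1.500
Scaling by 2: C 6.00, H 12.00, N 2.00, O 3.00 → C6H12N2O3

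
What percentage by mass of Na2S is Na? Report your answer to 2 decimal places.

Molar mass = 2(22.99) + 1(32.07) = 78.050 g/mol
Mass of Na per mole = 2 × 22.99 = 45.980 g
% Na = 45.980 / 78.050 × 100 = 58.91%

58.91%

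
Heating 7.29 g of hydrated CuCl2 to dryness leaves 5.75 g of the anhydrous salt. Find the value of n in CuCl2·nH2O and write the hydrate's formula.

CuCl2·2H2O

Mass of water lost = 7.29 − 5.75 = 1.54 g → 1.54 / 18.02 = 0.08546 mol H2O
Molar mass of CuCl2 = 134.45 g/mol → mol CuCl2 = 5.75 / 134.45 = 0.04277
n = 0.08546 / 0.04277 = 2.00 ≈ 2 → CuCl2·2H2O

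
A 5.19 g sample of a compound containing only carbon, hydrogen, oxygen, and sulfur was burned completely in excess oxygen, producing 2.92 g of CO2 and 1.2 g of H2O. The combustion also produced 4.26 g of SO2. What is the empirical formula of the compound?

mol C = 2.92 / 44.01 = 0.06635; mass C = 0.06635 × 12.01 = 0.7968 g
mol H = 2 × (1.2 / 18.02) = 0.1332; mass H = 0.1332 × 1.008 = 0.1343 g
mol S = 4.26 / 64.07 = 0.06649; mass S = 2.132 g
mass O = 5.19 − (3.063) = 2.127 g → mol O = 0.1329
Divide by the smallest (0.06635 mol C): C 1.000, H 2.007, O 2.003, S 1.002
→ CH2O2S

CH2O2S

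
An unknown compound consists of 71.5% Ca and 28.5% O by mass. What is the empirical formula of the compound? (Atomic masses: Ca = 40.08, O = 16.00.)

CaO

Assume 100 g: 71.5 g Ca, 28.5 g O.
Ca: 71.5 g ÷ 40.08 g/mol = 1.784 mol
O: 28.5 g ÷ 16.00 g/mol = 1.781 mol
Ratios (÷ 1.781): Ca 1.002, O 1.000
Ratio ≈ 1:1, so the empirical formula is CaO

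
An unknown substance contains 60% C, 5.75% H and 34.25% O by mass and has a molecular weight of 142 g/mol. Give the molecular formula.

C7H8O3

Assume 100 g: 60 g C, 5.75 g H, 34.25 g O.
Moles — C: 60 / 12.01 = 4.996 mol; H: 5.75 / 1.008 = 5.704 mol; O: 34.25 / 16.00 = 2.141 mol
Smallest is O at 2.141 mol; normalising gives C 2.334, H 2.665, O 1.000
×3: C 7.00, H 7.99, O 3.00 → C7H8O3
Empirical-formula mass = 140.13 g/mol
n = 142 / 140.13 = 1.01 ≈ 1
Molecular formula = empirical formula = C7H8O3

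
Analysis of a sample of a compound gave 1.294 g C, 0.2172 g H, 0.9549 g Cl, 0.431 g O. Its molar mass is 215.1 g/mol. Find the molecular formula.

Moles — C: 1.294 / 12.01 = 0.1077 mol; H: 0.2172 / 1.008 = 0.2155 mol; Cl: 0.9549 / 35.45 = 0.02694 mol; O: 0.431 / 16.00 = 0.02694 mol
Smallest is Cl at 0.02694 mol; normalising gives C 4.000, H 7.999, Cl 1.000, O 1.000
≈ 4:8:1:1 → C4H8ClO
Empirical-formula mass = 107.55 g/mol
n = 215.1 / 107.55 = 2.00 ≈ 2
Molecular formula = (C4H8ClO)×2 = C8H16Cl2O2

C8H16Cl2O2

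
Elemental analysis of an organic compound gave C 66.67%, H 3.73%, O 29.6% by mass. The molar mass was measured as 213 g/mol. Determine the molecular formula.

C12H8O4

Assume 100 g: 66.67 g C, 3.73 g H, 29.6 g O.
n(C) = 66.67/12.01 = 5.551, n(H) = 3.73/1.008 = 3.7, n(O) = 29.6/16.00 = 1.85
Ratios (÷ 1.85): C 3.001, H 2.000, O 1.000
Ratio ≈ 3:2:1, so the empirical formula is C3H2O
Empirical-formula mass = 54.05 g/mol
n = 213 / 54.05 = 3.94 ≈ 4
Molecular formula = (C3H2O)×4 = C12H8O4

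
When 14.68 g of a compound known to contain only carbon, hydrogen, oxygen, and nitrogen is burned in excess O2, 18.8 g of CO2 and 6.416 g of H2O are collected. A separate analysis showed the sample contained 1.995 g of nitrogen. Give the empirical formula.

C3H5NO3

mol C = 18.8 / 44.01 = 0.4272; mass C = 0.4272 × 12.01 = 5.130 g
mol H = 2 × (6.416 / 18.02) = 0.7121; mass H = 0.7121 × 1.008 = 0.7178 g
mol N = 1.995 / 14.01 = 0.1424
mass O = 14.68 − (7.843) = 6.837 g → mol O = 0.4273
Divide by the smallest (0.1424 mol N): C 3.000, H 5.001, N 1.000, O 3.001
≈ 3:5:1:3 → C3H5NO3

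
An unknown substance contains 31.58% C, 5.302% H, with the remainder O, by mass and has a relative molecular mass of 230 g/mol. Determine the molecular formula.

Assume 100 g: 31.58 g C, 5.302 g H, 63.118 g O.
Moles — C: 31.58 / 12.01 = 2.629 mol; H: 5.302 / 1.008 = 5.26 mol; O: 63.118 / 16.00 = 3.945 mol
Smallest is C at 2.629 mol; normalising gives C 1.000, H 2.000, O 1.500
Multiply by 2: C 2.00, H 4.00, O 3.00 → C2H4O3
Empirical-formula mass = 76.05 g/mol
n = 230 / 76.05 = 3.02 ≈ 3
Molecular formula = (C2H4O3)×3 = C6H12O9

C6H12O9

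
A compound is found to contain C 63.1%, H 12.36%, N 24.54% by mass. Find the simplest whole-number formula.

Assume 100 g: 63.1 g C, 12.36 g H, 24.54 g N.
C: 63.1 g ÷ 12.01 g/mol = 5.254 mol
H: 12.36 g ÷ 1.008 g/mol = 12.26 mol
N: 24.54 g ÷ 14.01 g/mol = 1.752 mol
Ratios (÷ 1.752): C 3.000, H 7.000, N 1.000
≈ 3:7:1 → C3H7N

C3H7N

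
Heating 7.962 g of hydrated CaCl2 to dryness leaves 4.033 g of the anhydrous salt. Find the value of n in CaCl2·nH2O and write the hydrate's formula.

CaCl2·6H2O

Mass of water lost = 7.962 − 4.033 = 3.929 g → 3.929 / 18.02 = 0.218 mol H2O
Molar mass of CaCl2 = 110.98 g/mol → mol CaCl2 = 4.033 / 110.98 = 0.03634
n = 0.218 / 0.03634 = 6.00 ≈ 6 → CaCl2·6H2O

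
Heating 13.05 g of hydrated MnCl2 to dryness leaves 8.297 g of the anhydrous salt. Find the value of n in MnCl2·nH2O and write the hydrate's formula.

Mass of water lost = 13.05 − 8.297 = 4.753 g → 4.753 / 18.02 = 0.2638 mol H2O
Molar mass of MnCl2 = 125.84 g/mol → mol MnCl2 = 8.297 / 125.84 = 0.06593
n = 0.2638 / 0.06593 = 4.00 ≈ 4 → MnCl2·4H2O

MnCl2·4H2O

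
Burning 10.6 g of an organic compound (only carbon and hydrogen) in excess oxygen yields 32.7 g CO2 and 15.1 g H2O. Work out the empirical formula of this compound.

C4H9

mol C = 32.7 / 44.01 = 0.7430; mass C = 0.7430 × 12.01 = 8.924 g
mol H = 2 × (15.1 / 18.02) = 1.676; mass H = 1.676 × 1.008 = 1.689 g
Smallest is C at 0.743 mol; normalising gives C 1.000, H 2.256
Scaling by 4: C 4.00, H 9.02 → C4H9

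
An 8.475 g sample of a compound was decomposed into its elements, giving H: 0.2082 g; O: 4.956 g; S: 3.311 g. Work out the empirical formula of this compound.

H: 0.2082 g ÷ 1.008 g/mol = 0.2065 mol
O: 4.956 g ÷ 16.00 g/mol = 0.3098 mol
S: 3.311 g ÷ 32.07 g/mol = 0.1032 mol
Smallest is S at 0.1032 mol; normalising gives H 2.001, O 3.000, S 1.000
→ H2O3S

H2O3S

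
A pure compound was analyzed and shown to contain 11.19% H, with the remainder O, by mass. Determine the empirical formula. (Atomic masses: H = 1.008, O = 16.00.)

Assume 100 g: 11.19 g H, 88.81 g O.
n(H) = 11.19/1.008 = 11.1, n(O) = 88.81/16.00 = 5.551
Ratios (÷ 5.551): H 2.000, O 1.000
→ H2O

H2O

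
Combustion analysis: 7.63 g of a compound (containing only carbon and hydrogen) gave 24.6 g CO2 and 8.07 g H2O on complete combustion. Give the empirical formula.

C5H8

mol C = 24.6 / 44.01 = 0.5590; mass C = 0.5590 × 12.01 = 6.713 g
mol H = 2 × (8.07 / 18.02) = 0.8957; mass H = 0.8957 × 1.008 = 0.9028 g
Smallest is C at 0.559 mol; normalising gives C 1.000, H 1.602
Multiply by 5: C 5.00, H 8.01 → C5H8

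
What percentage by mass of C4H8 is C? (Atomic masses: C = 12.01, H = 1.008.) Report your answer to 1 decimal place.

85.6%

Molar mass = 4(12.01) + 8(1.008) = 56.104 g/mol
Mass of C per mole = 4 × 12.01 = 48.040 g
% C = 48.040 / 56.104 × 100 = 85.6%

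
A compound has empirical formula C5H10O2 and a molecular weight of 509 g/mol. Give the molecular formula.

C25H50O10

Empirical-formula mass = 102.13 g/mol
n = 509 / 102.13 = 4.98 ≈ 5
Molecular formula = (C5H10O2)5 = C25H50O10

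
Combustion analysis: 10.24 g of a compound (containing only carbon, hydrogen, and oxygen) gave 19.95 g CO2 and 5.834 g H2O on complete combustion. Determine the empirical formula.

mol C = 19.95 / 44.01 = 0.4533; mass C = 0.4533 × 12.01 = 5.444 g
mol H = 2 × (5.834 / 18.02) = 0.6475; mass H = 0.6475 × 1.008 = 0.6527 g
mass O = 10.24 − (6.097) = 4.143 g → mol O = 0.2589
Smallest is O at 0.2589 mol; normalising gives C 1.751, H 2.501, O 1.000
Scaling by 4: C 7.00, H 10.00, O 4.00 → C7H10O4

C7H10O4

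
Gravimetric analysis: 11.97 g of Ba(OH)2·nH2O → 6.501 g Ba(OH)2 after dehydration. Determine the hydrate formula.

Ba(OH)2·8H2O

Mass of water lost = 11.97 − 6.501 = 5.469 g → 5.469 / 18.02 = 0.3035 mol H2O
Molar mass of Ba(OH)2 = 171.35 g/mol → mol Ba(OH)2 = 6.501 / 171.35 = 0.03794
n = 0.3035 / 0.03794 = 8.00 ≈ 8 → Ba(OH)2·8H2O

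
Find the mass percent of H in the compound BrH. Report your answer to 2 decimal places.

1.25%

Molar mass = 1(79.90) + 1(1.008) = 80.908 g/mol
Mass of H per mole = 1 × 1.008 = 1.008 g
% H = 1.008 / 80.908 × 100 = 1.25%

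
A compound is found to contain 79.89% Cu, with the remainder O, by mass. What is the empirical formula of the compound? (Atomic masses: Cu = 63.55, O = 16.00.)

CuO

Assume 100 g: 79.89 g Cu, 20.11 g O.
Moles — Cu: 79.89 / 63.55 = 1.257 mol; O: 20.11 / 16.00 = 1.257 mol
Ratios (÷ 1.257): Cu 1.000, O 1.000
Ratio ≈ 1:1, so the empirical formula is CuO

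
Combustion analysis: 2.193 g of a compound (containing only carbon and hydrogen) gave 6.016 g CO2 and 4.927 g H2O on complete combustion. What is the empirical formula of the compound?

mol C = 6.016 / 44.01 = 0.1367; mass C = 0.1367 × 12.01 = 1.642 g
mol H = 2 × (4.927 / 18.02) = 0.5468; mass H = 0.5468 × 1.008 = 0.5512 g
Smallest is C at 0.1367 mol; normalising gives C 1.000, H 4.000
Ratio ≈ 1:4, so the empirical formula is CH4

CH4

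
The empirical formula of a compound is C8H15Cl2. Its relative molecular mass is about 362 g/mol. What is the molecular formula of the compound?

C16H30Cl4

Empirical-formula mass = 182.10 g/mol
n = 362 / 182.10 = 1.99 ≈ 2
Molecular formula = (C8H15Cl2)2 = C16H30Cl4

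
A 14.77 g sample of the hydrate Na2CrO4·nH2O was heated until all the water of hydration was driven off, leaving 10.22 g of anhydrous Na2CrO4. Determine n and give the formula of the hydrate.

Mass of water lost = 14.77 − 10.22 = 4.55 g → 4.55 / 18.02 = 0.2525 mol H2O
Molar mass of Na2CrO4 = 161.98 g/mol → mol Na2CrO4 = 10.22 / 161.98 = 0.06309
n = 0.2525 / 0.06309 = 4.00 ≈ 4 → Na2CrO4·4H2O

Na2CrO4·4H2O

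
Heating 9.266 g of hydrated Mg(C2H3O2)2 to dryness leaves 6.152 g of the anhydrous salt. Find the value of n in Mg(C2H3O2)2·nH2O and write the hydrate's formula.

Mass of water lost = 9.266 − 6.152 = 3.114 g → 3.114 / 18.02 = 0.1728 mol H2O
Molar mass of Mg(C2H3O2)2 = 142.40 g/mol → mol Mg(C2H3O2)2 = 6.152 / 142.40 = 0.0432
n = 0.1728 / 0.0432 = 4.00 ≈ 4 → Mg(C2H3O2)2·4H2O

Mg(C2H3O2)2·4H2O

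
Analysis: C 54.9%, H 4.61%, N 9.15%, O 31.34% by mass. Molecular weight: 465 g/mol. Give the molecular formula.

C21H21N3O9

Assume 100 g: 54.9 g C, 4.61 g H, 9.15 g N, 31.34 g O.
Moles — C: 54.9 / 12.01 = 4.571 mol; H: 4.61 / 1.008 = 4.573 mol; N: 9.15 / 14.01 = 0.6531 mol; O: 31.34 / 16.00 = 1.959 mol
Divide by the smallest (0.6531 mol N): C 6.999, H 7.003, N 1.000, O 2.999
→ C7H7NO3
Empirical-formula mass = 153.14 g/mol
n = 465 / 153.14 = 3.04 ≈ 3
Molecular formula = (C7H7NO3)×3 = C21H21N3O9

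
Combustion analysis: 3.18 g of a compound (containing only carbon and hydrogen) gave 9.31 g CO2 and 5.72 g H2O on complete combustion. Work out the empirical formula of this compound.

CH3

mol C = 9.31 / 44.01 = 0.2115; mass C = 0.2115 × 12.01 = 2.541 g
mol H = 2 × (5.72 / 18.02) = 0.6349; mass H = 0.6349 × 1.008 = 0.6399 g
Divide by the smallest (0.2115 mol C): C 1.000, H 3.001
≈ 1:3 → CH3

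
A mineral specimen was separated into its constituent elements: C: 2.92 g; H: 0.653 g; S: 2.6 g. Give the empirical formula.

n(C) = 2.92/12.01 = 0.2431, n(H) = 0.653/1.008 = 0.6478, n(S) = 2.6/32.07 = 0.08107
Ratios (÷ 0.08107): C 2.999, H 7.991, S 1.000
Ratio ≈ 3:8:1, so the empirical formula is C3H8S

C3H8S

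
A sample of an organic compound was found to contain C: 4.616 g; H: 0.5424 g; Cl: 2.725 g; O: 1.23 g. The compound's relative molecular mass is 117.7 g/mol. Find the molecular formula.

C5H7ClO

C: 4.616 g ÷ 12.01 g/mol = 0.3843 mol
H: 0.5424 g ÷ 1.008 g/mol = 0.5381 mol
Cl: 2.725 g ÷ 35.45 g/mol = 0.07687 mol
O: 1.23 g ÷ 16.00 g/mol = 0.07687 mol
Divide by the smallest (0.07687 mol Cl): C 5.000, H 7.000, Cl 1.000, O 1.000
→ C5H7ClO
Empirical-formula mass = 118.56 g/mol
n = 117.7 / 118.56 = 0.99 ≈ 1
Molecular formula = empirical formula = C5H7ClO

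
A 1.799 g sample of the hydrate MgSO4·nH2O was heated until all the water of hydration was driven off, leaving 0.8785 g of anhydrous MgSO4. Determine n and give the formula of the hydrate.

Mass of water lost = 1.799 − 0.8785 = 0.9205 g → 0.9205 / 18.02 = 0.05108 mol H2O
Molar mass of MgSO4 = 120.38 g/mol → mol MgSO4 = 0.8785 / 120.38 = 0.007298
n = 0.05108 / 0.007298 = 7.00 ≈ 7 → MgSO4·7H2O

MgSO4·7H2O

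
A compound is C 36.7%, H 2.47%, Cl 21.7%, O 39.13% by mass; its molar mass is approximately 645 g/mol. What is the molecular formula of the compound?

Assume 100 g: 36.7 g C, 2.47 g H, 21.7 g Cl, 39.13 g O.
n(C) = 36.7/12.01 = 3.056, n(H) = 2.47/1.008 = 2.45, n(Cl) = 21.7/35.45 = 0.6121, n(O) = 39.13/16.00 = 2.446
Ratios (÷ 0.6121): C 4.992, H 4.003, Cl 1.000, O 3.995
≈ 5:4:1:4 → C5H4ClO4
Empirical-formula mass = 163.53 g/mol
n = 645 / 163.53 = 3.94 ≈ 4
Molecular formula = (C5H4ClO4)×4 = C20H16Cl4O16

C20H16Cl4O16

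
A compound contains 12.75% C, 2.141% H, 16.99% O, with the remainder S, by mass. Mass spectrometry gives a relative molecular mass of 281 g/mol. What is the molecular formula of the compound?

C3H6O3S6

Assume 100 g: 12.75 g C, 2.141 g H, 16.99 g O, 68.119 g S.
n(C) = 12.75/12.01 = 1.062, n(H) = 2.141/1.008 = 2.124, n(O) = 16.99/16.00 = 1.062, n(S) = 68.119/32.07 = 2.124
Divide by the smallest (1.062 mol C): C 1.000, H 2.001, O 1.000, S 2.001
→ CH2OS2
Empirical-formula mass = 94.17 g/mol
n = 281 / 94.17 = 2.98 ≈ 3
Molecular formula = (CH2OS2)×3 = C3H6O3S6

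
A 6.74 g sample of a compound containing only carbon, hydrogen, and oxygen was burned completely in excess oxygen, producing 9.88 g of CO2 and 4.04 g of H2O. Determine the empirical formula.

CH2O

mol C = 9.88 / 44.01 = 0.2245; mass C = 0.2245 × 12.01 = 2.696 g
mol H = 2 × (4.04 / 18.02) = 0.4484; mass H = 0.4484 × 1.008 = 0.4520 g
mass O = 6.74 − (3.148) = 3.592 g → mol O = 0.2245
Divide by the smallest (0.2245 mol O): C 1.000, H 1.997, O 1.000
→ CH2O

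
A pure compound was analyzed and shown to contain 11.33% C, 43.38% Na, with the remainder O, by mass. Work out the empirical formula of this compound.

CNa2O3

Assume 100 g: 11.33 g C, 43.38 g Na, 45.29 g O.
Moles — C: 11.33 / 12.01 = 0.9434 mol; Na: 43.38 / 22.99 = 1.887 mol; O: 45.29 / 16.00 = 2.831 mol
Divide by the smallest (0.9434 mol C): C 1.000, Na 2.000, O 3.001
≈ 1:2:3 → CNa2O3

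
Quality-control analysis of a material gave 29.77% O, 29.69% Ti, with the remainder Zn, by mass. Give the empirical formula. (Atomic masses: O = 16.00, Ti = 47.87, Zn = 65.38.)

O3TiZn

Assume 100 g: 29.77 g O, 29.69 g Ti, 40.54 g Zn.
Moles — O: 29.77 / 16.00 = 1.861 mol; Ti: 29.69 / 47.87 = 0.6202 mol; Zn: 40.54 / 65.38 = 0.6201 mol
Smallest is Zn at 0.6201 mol; normalising gives O 3.001, Ti 1.000, Zn 1.000
Ratio ≈ 3:1:1, so the empirical formula is O3TiZn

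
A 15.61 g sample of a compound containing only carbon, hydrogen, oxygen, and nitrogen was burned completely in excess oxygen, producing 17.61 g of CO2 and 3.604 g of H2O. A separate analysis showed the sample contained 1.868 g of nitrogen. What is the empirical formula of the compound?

mol C = 17.61 / 44.01 = 0.4001; mass C = 0.4001 × 12.01 = 4.806 g
mol H = 2 × (3.604 / 18.02) = 0.4000; mass H = 0.4000 × 1.008 = 0.4032 g
mol N = 1.868 / 14.01 = 0.1333
mass O = 15.61 − (7.077) = 8.533 g → mol O = 0.5333
Ratios (÷ 0.1333): C 3.001, H 3.000, N 1.000, O 4.000
Ratio ≈ 3:3:1:4, so the empirical formula is C3H3NO4

C3H3NO4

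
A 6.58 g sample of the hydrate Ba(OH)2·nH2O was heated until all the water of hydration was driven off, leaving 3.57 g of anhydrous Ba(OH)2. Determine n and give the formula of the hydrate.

Mass of water lost = 6.58 − 3.57 = 3.01 g → 3.01 / 18.02 = 0.167 mol H2O
Molar mass of Ba(OH)2 = 171.35 g/mol → mol Ba(OH)2 = 3.57 / 171.35 = 0.02084
n = 0.167 / 0.02084 = 8.02 ≈ 8 → Ba(OH)2·8H2O

Ba(OH)2·8H2O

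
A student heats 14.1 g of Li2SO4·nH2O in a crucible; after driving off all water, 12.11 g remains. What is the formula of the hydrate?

Li2SO4·H2O

Mass of water lost = 14.1 − 12.11 = 1.99 g → 1.99 / 18.02 = 0.1104 mol H2O
Molar mass of Li2SO4 = 109.95 g/mol → mol Li2SO4 = 12.11 / 109.95 = 0.1101
n = 0.1104 / 0.1101 = 1.00 ≈ 1 → Li2SO4·H2O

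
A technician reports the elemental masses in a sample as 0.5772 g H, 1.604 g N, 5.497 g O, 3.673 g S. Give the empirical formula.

H5NO3S

Moles — H: 0.5772 / 1.008 = 0.5726 mol; N: 1.604 / 14.01 = 0.1145 mol; O: 5.497 / 16.00 = 0.3436 mol; S: 3.673 / 32.07 = 0.1145 mol
Smallest is N at 0.1145 mol; normalising gives H 5.001, N 1.000, O 3.001, S 1.000
≈ 5:1:3:1 → H5NO3S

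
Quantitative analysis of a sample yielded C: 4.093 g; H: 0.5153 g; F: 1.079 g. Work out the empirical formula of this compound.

Moles — C: 4.093 / 12.01 = 0.3408 mol; H: 0.5153 / 1.008 = 0.5112 mol; F: 1.079 / 19.00 = 0.05679 mol
Divide by the smallest (0.05679 mol F): C 6.001, H 9.002, F 1.000
→ C6H9F

C6H9F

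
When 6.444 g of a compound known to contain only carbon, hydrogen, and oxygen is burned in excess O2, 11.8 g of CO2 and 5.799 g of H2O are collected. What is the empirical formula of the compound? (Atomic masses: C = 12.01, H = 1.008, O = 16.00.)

mol C = 11.8 / 44.01 = 0.2681; mass C = 0.2681 × 12.01 = 3.220 g
mol H = 2 × (5.799 / 18.02) = 0.6436; mass H = 0.6436 × 1.008 = 0.6488 g
mass O = 6.444 − (3.869) = 2.575 g → mol O = 0.1609
Divide by the smallest (0.1609 mol O): C 1.666, H 3.999, O 1.000
Multiply by 3: C 5.00, H 12.00, O 3.00 → C5H12O3

C5H12O3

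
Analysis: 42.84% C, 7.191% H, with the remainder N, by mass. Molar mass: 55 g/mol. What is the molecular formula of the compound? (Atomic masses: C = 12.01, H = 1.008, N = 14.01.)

Assume 100 g: 42.84 g C, 7.191 g H, 49.969 g N.
Moles — C: 42.84 / 12.01 = 3.567 mol; H: 7.191 / 1.008 = 7.134 mol; N: 49.969 / 14.01 = 3.567 mol
Divide by the smallest (3.567 mol N): C 1.000, H 2.000, N 1.000
≈ 1:2:1 → CH2N
Empirical-formula mass = 28.04 g/mol
n = 55 / 28.04 = 1.96 ≈ 2
Molecular formula = (CH2N)×2 = C2H4N2

C2H4N2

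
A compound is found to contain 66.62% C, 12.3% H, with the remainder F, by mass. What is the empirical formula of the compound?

Assume 100 g: 66.62 g C, 12.3 g H, 21.08 g F.
Moles — C: 66.62 / 12.01 = 5.547 mol; H: 12.3 / 1.008 = 12.2 mol; F: 21.08 / 19.00 = 1.109 mol
Ratios (÷ 1.109): C 5.000, H 10.998, F 1.000
≈ 5:11:1 → C5H11F

C5H11F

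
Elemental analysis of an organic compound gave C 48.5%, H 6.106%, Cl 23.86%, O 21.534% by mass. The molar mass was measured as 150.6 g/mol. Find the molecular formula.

Assume 100 g: 48.5 g C, 6.106 g H, 23.86 g Cl, 21.534 g O.
Moles — C: 48.5 / 12.01 = 4.038 mol; H: 6.106 / 1.008 = 6.058 mol; Cl: 23.86 / 35.45 = 0.6731 mol; O: 21.534 / 16.00 = 1.346 mol
Divide by the smallest (0.6731 mol Cl): C 6.000, H 9.000, Cl 1.000, O 2.000
Ratio ≈ 6:9:1:2, so the empirical formula is C6H9ClO2
Empirical-formula mass = 148.58 g/mol
n = 150.6 / 148.58 = 1.01 ≈ 1
Molecular formula = empirical formula = C6H9ClO2

C6H9ClO2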